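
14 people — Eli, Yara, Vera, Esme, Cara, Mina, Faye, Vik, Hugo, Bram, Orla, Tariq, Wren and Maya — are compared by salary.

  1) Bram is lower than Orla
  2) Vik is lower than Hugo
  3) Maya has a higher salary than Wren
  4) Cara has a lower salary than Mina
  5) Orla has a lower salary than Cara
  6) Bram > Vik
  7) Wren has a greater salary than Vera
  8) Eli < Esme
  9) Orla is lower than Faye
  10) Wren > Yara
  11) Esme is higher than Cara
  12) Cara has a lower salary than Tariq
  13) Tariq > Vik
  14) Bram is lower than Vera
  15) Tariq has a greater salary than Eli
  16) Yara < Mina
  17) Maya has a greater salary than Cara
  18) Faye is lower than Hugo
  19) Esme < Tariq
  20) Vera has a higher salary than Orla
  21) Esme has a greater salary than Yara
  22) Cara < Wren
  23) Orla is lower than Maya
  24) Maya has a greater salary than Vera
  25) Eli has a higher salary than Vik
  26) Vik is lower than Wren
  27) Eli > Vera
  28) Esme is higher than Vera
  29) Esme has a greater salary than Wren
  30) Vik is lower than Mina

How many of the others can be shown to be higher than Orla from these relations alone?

Directly above Orla: Vera, Faye, Cara, Maya.
One step further: Wren, Eli, Mina, Esme, Hugo, Tariq (10 so far).
No other element is forced above Orla by the given relations, so the count is 10.

10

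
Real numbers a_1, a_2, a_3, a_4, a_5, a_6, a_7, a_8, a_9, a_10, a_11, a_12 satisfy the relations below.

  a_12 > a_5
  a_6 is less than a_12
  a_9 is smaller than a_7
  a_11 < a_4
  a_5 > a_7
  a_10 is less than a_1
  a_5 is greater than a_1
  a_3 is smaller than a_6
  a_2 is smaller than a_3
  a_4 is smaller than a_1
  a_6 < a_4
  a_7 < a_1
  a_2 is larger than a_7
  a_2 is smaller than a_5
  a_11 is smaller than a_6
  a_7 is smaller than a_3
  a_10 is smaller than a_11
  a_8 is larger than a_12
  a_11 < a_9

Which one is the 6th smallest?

a_3

Piecing the relations together gives one ordering: a_10 < a_11 < a_9 < a_7 < a_2 < a_3 < a_6 < a_4 < a_1 < a_5 < a_12 < a_8.
The 6th smallest is a_3.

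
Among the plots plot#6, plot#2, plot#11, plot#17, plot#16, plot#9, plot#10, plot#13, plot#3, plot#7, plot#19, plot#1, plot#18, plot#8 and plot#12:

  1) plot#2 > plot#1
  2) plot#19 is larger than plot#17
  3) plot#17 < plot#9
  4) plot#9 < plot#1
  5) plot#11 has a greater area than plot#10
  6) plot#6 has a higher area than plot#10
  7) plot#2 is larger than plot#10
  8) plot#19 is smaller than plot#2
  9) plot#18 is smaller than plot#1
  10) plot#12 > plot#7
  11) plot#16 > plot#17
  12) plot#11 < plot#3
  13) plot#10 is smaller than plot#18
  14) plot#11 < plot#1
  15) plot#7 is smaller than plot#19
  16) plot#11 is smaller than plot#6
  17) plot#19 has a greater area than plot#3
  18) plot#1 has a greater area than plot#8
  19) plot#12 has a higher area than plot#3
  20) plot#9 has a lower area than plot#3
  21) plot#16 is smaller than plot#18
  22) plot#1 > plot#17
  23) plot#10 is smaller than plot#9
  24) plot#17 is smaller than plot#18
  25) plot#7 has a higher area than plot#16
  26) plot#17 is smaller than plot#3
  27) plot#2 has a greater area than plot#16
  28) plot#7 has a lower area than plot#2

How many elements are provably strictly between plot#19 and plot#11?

The relations place plot#11 below plot#19. An element lies strictly between them when it is forced above plot#11 and also forced below plot#19.
Above plot#11: {plot#3, plot#1, plot#6, plot#12, plot#2}. Below plot#19: {plot#17, plot#10, plot#16, plot#7, plot#9, plot#3}.
Intersection: {plot#3} — 1.

1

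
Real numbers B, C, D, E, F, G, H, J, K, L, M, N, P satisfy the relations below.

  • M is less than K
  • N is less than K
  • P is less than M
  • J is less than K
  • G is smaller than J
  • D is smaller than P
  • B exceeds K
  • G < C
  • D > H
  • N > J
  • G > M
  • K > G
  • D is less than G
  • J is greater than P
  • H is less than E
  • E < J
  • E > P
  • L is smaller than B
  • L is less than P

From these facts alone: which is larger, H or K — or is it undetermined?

K

Following the relations from H: H < D < P < M < G < J < N < K.
So K is larger.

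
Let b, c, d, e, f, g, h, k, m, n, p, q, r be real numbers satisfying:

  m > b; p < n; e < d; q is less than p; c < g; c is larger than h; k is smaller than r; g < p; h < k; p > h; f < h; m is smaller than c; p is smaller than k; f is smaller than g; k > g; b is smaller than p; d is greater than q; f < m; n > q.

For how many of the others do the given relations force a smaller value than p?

7

The elements the relations force below p are f, h, b, m, c, q, g — no chain reaches any other.
That is 7.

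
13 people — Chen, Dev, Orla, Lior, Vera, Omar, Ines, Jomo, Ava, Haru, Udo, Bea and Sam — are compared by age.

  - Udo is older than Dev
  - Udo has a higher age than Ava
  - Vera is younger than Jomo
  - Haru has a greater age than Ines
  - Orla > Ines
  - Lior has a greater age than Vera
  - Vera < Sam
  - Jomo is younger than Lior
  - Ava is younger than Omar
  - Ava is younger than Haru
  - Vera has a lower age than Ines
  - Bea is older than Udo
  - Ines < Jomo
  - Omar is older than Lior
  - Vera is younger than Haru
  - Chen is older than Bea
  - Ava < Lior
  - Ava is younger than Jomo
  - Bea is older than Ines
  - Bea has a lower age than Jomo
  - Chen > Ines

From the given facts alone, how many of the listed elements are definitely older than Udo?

Directly above Udo: Bea.
One step further: Jomo, Chen (3 so far).
One step further: Lior (4 so far).
One step further: Omar (5 so far).
Nothing else is reachable above Udo; 5 in all.

5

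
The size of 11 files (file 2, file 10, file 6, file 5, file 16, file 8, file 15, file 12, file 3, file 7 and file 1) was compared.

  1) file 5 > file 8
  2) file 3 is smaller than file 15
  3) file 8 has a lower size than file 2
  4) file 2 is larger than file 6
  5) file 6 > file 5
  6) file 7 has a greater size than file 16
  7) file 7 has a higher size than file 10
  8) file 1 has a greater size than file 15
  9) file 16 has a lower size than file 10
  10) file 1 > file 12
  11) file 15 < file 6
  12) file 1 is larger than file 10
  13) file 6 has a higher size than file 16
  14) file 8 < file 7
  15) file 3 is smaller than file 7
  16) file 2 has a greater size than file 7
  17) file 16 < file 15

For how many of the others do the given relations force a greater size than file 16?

6

Directly above file 16: file 10, file 15, file 7, file 6.
One step further: file 1, file 2 (6 so far).
Nothing else is reachable above file 16; 6 in all.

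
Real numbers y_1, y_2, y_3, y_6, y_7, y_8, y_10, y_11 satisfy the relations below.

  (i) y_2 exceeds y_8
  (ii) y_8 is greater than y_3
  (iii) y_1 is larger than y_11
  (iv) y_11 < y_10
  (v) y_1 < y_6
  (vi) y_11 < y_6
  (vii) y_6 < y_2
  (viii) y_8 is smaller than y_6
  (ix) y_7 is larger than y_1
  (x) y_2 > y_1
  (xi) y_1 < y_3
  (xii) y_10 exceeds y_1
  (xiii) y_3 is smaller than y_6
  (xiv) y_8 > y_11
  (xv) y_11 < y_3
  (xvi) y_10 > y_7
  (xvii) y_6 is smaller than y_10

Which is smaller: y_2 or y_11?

Chaining the given relations: y_11 < y_1 < y_3 < y_8 < y_6 < y_2.
So y_11 < y_2; y_11 is the smaller of the two.

y_11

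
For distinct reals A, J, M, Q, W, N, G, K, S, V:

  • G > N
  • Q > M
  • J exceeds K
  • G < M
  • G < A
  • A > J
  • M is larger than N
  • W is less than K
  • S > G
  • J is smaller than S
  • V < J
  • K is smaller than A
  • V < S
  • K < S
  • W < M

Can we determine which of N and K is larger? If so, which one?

undetermined

Following every chain through K: above K we get J, A, S; below K we get W.
N is not reached, and no chain runs the other way from N to K.
So the given relations leave the order of K and N undetermined.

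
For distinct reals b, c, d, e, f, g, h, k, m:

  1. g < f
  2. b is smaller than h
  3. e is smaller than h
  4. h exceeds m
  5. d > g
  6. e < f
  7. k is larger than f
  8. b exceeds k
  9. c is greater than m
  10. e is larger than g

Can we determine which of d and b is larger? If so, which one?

Following every chain through b: above b we get h; below b we get g, e, f, k.
d is not reached, and no chain runs the other way from d to b.
So the given relations leave the order of b and d undetermined.

undetermined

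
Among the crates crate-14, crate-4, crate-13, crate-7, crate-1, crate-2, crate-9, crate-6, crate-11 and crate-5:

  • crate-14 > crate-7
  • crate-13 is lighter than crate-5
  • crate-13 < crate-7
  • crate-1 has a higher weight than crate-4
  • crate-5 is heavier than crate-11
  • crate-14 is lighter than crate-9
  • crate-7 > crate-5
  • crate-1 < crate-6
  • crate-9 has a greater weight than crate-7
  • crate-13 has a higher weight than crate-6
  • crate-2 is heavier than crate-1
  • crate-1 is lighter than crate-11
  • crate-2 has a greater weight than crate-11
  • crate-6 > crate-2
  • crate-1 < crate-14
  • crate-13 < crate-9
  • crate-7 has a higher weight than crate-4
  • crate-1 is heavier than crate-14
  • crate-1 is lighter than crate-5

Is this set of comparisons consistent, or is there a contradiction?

inconsistent

Chaining the given relations yields crate-1 < crate-11 < crate-2 < crate-6 < crate-13 < crate-5 < crate-7 < crate-14, so crate-1 < crate-14. But one relation states crate-14 < crate-1. These cannot both hold.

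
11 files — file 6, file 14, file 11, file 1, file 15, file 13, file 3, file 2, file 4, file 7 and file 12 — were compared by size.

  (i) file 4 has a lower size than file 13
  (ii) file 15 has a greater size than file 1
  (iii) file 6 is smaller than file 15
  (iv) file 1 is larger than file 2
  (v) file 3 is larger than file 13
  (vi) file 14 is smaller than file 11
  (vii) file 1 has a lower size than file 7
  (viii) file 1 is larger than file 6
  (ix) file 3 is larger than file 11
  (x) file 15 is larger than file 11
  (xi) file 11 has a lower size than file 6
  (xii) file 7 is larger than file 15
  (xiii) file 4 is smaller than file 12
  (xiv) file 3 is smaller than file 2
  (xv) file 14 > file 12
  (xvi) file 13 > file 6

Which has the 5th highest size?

The consecutive relations fix a unique order: file 4 < file 12 < file 14 < file 11 < file 6 < file 13 < file 3 < file 2 < file 1 < file 15 < file 7.
Counting 5 from the largest end gives file 3.

file 3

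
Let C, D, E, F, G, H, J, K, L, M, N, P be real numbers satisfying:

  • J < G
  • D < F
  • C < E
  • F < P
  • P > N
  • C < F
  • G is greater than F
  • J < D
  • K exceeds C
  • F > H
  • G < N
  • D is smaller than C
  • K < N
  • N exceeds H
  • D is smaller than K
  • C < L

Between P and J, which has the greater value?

Chaining the given relations: J < D < C < F < G < N < P.
So J < P; P is the larger of the two.

P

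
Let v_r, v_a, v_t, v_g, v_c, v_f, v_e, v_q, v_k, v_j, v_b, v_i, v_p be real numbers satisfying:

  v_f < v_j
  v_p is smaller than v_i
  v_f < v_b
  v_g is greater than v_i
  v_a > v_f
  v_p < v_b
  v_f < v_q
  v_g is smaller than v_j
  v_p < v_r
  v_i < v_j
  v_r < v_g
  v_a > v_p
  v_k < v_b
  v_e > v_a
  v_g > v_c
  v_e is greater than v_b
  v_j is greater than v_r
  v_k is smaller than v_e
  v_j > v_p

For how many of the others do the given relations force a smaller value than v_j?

From v_j the given relations immediately reach v_f, v_p, v_i, v_r, v_g.
From those, v_c — 6 in total.
No other element is forced below v_j by the given relations, so the count is 6.

6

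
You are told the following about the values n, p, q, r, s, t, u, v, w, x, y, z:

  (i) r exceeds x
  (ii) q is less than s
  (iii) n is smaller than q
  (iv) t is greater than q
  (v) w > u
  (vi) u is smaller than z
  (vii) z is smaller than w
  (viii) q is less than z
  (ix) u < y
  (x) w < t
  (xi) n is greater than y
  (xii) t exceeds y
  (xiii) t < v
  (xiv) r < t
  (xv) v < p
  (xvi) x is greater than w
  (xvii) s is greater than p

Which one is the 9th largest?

q

The consecutive relations fix a unique order: u < y < n < q < z < w < x < r < t < v < p < s.
Counting 9 from the largest end gives q.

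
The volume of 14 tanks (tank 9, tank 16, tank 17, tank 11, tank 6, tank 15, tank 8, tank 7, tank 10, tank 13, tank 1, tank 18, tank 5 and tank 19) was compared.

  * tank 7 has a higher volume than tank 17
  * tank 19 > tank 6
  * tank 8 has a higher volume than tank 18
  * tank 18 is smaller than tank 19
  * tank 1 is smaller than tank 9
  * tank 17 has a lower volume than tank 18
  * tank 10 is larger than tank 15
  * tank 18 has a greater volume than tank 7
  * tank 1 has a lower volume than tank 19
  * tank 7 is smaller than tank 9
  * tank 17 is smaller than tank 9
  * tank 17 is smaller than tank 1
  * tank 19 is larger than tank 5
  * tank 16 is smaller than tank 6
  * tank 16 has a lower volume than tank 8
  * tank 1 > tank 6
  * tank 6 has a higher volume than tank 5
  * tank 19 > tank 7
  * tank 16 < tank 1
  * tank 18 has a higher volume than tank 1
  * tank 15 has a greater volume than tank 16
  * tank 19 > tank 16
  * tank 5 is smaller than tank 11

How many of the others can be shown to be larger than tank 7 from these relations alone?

Directly above tank 7: tank 18, tank 9, tank 19.
One step further: tank 8 (4 so far).
No other element is forced above tank 7 by the given relations, so the count is 4.

4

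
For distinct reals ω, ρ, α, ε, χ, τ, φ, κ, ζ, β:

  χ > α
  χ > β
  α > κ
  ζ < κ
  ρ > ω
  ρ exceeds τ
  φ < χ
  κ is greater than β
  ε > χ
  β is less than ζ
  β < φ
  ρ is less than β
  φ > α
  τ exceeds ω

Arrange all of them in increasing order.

The consecutive links are each given: ω < τ; τ < ρ; ρ < β; β < ζ; ζ < κ; κ < α; α < φ; φ < χ; χ < ε.

ω < τ < ρ < β < ζ < κ < α < φ < χ < ε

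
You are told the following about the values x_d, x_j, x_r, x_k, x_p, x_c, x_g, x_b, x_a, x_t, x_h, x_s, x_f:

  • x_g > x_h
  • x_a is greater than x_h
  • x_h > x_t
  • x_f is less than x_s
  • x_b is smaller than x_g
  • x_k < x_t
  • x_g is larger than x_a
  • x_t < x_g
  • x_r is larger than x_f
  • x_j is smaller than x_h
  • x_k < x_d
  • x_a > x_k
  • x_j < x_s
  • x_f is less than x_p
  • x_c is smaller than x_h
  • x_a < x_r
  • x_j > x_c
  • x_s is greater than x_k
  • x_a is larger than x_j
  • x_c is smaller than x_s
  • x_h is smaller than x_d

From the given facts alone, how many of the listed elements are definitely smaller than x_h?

4

The elements the relations force below x_h are x_c, x_k, x_j, x_t — no chain reaches any other.
That is 4.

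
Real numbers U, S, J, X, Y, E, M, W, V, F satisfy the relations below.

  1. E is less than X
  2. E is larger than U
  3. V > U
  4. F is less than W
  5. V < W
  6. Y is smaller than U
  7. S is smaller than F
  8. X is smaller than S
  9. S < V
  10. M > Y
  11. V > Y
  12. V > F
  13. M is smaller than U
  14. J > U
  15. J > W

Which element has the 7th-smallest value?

F

The consecutive relations fix a unique order: Y < M < U < E < X < S < F < V < W < J.
The 7th smallest is F.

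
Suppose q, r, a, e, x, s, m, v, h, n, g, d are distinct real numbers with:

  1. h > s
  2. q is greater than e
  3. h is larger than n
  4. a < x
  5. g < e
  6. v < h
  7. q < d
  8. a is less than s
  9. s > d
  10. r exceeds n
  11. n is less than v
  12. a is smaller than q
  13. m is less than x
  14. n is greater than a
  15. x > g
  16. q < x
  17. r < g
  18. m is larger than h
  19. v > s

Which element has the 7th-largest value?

q

Chaining the given pairs: a < n < r < g < e < q < d < s < v < h < m < x.
The 7th largest is q.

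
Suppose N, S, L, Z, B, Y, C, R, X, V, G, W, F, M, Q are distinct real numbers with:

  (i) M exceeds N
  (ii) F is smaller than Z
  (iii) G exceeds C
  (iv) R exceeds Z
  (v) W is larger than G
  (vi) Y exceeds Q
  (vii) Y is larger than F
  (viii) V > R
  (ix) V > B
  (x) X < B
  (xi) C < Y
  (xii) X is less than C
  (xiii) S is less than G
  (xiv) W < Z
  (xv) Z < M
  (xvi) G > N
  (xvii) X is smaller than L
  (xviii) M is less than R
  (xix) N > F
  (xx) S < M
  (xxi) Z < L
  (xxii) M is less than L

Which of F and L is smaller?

F

F < N and N < G give F < G.
With G < W: F < N < G < W.
With W < Z: F < N < G < W < Z.
With Z < M: F < N < G < W < Z < M.
Then M < L extends the chain to L.
So F < L; F is the smaller of the two.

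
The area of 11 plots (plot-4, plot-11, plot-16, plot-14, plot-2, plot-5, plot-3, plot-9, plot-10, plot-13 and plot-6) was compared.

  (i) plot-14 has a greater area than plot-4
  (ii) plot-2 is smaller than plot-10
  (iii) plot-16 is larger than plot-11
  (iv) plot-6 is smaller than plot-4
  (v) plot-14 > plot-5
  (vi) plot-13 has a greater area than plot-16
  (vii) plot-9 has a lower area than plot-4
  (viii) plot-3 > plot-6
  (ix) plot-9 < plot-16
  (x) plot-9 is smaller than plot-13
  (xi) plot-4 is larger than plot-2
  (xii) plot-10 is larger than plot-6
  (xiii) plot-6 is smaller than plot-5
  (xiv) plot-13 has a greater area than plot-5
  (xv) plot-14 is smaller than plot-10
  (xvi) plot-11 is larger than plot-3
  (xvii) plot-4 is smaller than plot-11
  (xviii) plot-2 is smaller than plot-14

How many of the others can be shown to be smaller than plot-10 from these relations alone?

Directly below plot-10: plot-6, plot-2, plot-14.
One step further: plot-5, plot-4 (5 so far).
One step further: plot-9 (6 so far).
No other element is forced below plot-10 by the given relations, so the count is 6.

6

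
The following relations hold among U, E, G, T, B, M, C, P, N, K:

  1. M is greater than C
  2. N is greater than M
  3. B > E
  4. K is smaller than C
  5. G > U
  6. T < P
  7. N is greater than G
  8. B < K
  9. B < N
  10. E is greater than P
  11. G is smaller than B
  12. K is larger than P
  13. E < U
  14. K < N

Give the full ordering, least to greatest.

T < P < E < U < G < B < K < C < M < N

The consecutive links are each given: T < P; P < E; E < U; U < G; G < B; B < K; K < C; C < M; M < N.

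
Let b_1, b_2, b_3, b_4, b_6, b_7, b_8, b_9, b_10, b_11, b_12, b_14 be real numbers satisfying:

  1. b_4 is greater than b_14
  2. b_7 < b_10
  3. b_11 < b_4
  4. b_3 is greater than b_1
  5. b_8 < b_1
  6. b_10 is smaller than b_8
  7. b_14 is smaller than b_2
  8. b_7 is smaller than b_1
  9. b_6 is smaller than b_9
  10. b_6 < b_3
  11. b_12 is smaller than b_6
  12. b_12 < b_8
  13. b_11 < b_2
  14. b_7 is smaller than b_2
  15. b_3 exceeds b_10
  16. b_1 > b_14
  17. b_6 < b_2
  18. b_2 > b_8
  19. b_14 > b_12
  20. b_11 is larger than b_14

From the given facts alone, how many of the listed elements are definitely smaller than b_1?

5

From b_1 the given relations immediately reach b_7, b_14, b_8.
From those, b_12, b_10 — 5 in total.
No other element is forced below b_1 by the given relations, so the count is 5.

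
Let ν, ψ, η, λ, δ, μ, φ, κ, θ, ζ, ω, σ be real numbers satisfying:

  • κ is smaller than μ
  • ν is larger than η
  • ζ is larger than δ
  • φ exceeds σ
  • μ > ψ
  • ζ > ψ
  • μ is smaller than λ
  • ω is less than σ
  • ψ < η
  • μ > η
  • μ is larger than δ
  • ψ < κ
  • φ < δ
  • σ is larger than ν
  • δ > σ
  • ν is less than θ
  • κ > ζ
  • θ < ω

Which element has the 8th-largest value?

The consecutive relations fix a unique order: ψ < η < ν < θ < ω < σ < φ < δ < ζ < κ < μ < λ.
Counting 8 from the largest end gives ω.

ω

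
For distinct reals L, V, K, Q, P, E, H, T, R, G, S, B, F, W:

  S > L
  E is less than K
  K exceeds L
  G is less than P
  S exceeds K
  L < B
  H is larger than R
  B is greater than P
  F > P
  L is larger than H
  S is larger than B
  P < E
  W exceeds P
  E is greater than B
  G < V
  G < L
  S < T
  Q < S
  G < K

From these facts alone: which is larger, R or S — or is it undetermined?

S

R < H and H < L give R < L.
Then L < B extends the chain to B.
With B < E: R < H < L < B < E.
With E < K: R < H < L < B < E < K.
With K < S: R < H < L < B < E < K < S.
So S is larger.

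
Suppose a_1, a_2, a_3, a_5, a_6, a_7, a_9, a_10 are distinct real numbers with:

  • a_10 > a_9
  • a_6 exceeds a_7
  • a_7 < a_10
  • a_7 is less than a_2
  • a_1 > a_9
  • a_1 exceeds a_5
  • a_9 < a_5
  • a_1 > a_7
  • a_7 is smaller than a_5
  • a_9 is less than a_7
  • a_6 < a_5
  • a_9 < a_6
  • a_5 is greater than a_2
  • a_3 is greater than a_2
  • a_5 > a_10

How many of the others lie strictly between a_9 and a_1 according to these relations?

5

The relations place a_9 below a_1. An element lies strictly between them when it is forced above a_9 and also forced below a_1.
Above a_9: {a_7, a_2, a_6, a_10, a_3, a_5}. Below a_1: {a_7, a_2, a_6, a_10, a_5}.
Intersection: {a_7, a_2, a_6, a_10, a_5} — 5.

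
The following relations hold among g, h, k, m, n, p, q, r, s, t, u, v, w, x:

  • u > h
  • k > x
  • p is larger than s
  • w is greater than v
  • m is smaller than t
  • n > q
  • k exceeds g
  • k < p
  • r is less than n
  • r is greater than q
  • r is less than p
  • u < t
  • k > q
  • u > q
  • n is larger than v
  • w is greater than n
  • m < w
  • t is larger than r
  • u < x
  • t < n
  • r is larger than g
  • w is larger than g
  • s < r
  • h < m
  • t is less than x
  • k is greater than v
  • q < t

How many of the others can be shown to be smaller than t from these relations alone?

7

From t the given relations immediately reach q, u, m, r.
From those, h, s, g — 7 in total.
No other element is forced below t by the given relations, so the count is 7.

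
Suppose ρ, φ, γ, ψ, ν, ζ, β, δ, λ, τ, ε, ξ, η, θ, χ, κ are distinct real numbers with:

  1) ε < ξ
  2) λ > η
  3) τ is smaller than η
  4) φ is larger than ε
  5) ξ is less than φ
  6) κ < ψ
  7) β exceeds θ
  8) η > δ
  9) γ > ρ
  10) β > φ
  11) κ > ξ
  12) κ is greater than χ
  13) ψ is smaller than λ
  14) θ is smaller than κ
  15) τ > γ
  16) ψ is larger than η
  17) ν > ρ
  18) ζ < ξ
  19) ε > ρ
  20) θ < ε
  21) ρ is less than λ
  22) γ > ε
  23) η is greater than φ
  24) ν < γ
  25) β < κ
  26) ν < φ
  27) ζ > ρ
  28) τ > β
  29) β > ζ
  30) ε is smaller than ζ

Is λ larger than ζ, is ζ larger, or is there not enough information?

ζ < ξ < φ < β < τ < η < ψ < λ, by transitivity through ξ, φ, β, τ, η, ψ.
So λ is larger.

λ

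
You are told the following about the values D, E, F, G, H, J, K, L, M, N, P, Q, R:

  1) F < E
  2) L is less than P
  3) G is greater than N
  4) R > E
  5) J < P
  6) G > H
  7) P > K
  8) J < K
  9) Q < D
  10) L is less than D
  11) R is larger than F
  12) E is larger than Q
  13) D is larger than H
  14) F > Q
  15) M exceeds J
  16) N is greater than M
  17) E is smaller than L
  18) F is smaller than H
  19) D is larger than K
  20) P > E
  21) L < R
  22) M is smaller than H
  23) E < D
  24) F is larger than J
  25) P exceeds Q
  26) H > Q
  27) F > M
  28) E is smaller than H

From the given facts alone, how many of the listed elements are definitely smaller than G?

From G the given relations immediately reach H, N.
From those, M, Q, F, E — 6 in total.
From those, J — 7 in total.
No other element is forced below G by the given relations, so the count is 7.

7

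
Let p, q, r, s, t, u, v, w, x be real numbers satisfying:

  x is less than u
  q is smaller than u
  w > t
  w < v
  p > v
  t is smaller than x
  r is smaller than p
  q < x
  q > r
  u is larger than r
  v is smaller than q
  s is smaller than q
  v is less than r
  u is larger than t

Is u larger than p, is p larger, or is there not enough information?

undetermined

Following every chain through p: below p we get t, w, v, r.
u is not reached, and no chain runs the other way from u to p.
So the given relations leave the order of p and u undetermined.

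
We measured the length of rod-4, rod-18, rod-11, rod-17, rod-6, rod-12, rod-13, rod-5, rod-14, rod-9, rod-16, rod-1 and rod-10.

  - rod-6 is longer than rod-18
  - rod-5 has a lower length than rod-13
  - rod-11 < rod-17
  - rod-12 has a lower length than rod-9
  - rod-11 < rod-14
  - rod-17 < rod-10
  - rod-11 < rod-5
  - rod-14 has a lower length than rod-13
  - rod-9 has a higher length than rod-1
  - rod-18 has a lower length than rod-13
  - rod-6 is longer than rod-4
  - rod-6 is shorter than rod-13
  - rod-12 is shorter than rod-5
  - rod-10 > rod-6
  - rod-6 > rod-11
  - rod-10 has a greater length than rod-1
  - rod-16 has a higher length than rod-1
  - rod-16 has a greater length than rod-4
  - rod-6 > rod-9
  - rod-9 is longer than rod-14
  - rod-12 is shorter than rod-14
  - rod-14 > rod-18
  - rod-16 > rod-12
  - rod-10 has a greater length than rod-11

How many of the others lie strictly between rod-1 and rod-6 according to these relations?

Chaining upward from rod-1 reaches: rod-9, rod-16, rod-10, rod-13.
Chaining downward from rod-6 reaches: rod-12, rod-18, rod-11, rod-14, rod-4, rod-9.
Strictly between rod-1 and rod-6 are those in both lists: rod-9 — 1 element.

1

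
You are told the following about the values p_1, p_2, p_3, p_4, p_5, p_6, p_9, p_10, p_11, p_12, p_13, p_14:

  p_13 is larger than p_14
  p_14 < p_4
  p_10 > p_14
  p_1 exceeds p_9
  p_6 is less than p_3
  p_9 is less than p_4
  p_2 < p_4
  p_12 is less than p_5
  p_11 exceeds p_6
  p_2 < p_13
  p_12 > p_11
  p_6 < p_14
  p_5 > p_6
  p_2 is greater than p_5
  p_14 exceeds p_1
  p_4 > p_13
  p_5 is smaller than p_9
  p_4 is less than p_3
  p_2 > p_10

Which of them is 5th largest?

p_10

Piecing the relations together gives one ordering: p_6 < p_11 < p_12 < p_5 < p_9 < p_1 < p_14 < p_10 < p_2 < p_13 < p_4 < p_3.
The 5th largest is p_10.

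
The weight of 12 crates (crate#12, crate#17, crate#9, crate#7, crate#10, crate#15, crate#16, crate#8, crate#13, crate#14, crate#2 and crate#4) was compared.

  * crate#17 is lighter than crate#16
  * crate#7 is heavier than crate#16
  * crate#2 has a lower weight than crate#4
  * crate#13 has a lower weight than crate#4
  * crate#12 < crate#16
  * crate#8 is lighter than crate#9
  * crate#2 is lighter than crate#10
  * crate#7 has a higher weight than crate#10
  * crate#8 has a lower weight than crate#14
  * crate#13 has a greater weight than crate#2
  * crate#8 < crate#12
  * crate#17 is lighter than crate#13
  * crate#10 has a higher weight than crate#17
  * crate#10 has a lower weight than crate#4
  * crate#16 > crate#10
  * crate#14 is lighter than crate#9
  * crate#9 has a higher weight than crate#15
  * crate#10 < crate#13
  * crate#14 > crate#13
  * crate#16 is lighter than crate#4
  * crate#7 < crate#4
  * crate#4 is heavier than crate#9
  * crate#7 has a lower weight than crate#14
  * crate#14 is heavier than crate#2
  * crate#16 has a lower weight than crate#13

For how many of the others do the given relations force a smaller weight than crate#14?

From crate#14 the given relations immediately reach crate#2, crate#8, crate#7, crate#13.
From those, crate#17, crate#10, crate#16 — 7 in total.
From those, crate#12 — 8 in total.
Nothing else is reachable below crate#14; 8 in all.

8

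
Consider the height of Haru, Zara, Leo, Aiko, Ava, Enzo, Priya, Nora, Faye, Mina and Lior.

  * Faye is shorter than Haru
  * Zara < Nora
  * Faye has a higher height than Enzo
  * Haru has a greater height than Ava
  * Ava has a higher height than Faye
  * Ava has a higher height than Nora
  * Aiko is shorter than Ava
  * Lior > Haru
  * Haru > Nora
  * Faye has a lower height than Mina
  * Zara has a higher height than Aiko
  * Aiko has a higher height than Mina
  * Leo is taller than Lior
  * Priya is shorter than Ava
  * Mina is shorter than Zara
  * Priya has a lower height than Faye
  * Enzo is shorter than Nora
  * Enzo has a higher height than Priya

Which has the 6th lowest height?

Zara

Chaining the given pairs: Priya < Enzo < Faye < Mina < Aiko < Zara < Nora < Ava < Haru < Lior < Leo.
Counting 6 from the smallest end gives Zara.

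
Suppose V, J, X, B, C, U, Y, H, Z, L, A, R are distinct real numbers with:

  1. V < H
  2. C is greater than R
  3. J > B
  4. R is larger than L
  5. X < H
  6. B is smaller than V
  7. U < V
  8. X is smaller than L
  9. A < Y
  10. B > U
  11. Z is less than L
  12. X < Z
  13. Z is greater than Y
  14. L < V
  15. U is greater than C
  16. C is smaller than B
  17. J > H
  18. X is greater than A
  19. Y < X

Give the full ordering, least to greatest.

A < Y < X < Z < L < R < C < U < B < V < H < J

Each adjacent pair is fixed by a given relation: A < Y; Y < X; X < Z; Z < L; L < R; R < C; C < U; U < B; B < V; V < H; H < J. Chaining them end to end gives the full order.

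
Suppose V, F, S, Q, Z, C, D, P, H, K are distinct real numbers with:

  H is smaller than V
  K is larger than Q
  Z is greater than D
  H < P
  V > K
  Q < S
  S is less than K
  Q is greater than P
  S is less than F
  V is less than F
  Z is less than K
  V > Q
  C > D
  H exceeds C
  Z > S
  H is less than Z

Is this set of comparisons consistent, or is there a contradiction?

consistent

The single ordering D < C < H < P < Q < S < Z < K < V < F satisfies every listed relation, so no contradiction arises.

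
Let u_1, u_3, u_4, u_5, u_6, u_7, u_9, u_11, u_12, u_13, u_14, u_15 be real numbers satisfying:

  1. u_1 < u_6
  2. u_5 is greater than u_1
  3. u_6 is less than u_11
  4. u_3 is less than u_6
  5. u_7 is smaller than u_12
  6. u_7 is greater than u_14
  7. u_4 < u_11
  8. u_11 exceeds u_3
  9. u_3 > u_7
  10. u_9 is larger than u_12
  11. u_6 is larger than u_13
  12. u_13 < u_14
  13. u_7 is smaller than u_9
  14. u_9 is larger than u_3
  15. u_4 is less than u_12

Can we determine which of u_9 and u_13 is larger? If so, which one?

u_13 < u_14 < u_7 < u_3 < u_9, by transitivity through u_14, u_7, u_3.
So u_9 is larger.

u_9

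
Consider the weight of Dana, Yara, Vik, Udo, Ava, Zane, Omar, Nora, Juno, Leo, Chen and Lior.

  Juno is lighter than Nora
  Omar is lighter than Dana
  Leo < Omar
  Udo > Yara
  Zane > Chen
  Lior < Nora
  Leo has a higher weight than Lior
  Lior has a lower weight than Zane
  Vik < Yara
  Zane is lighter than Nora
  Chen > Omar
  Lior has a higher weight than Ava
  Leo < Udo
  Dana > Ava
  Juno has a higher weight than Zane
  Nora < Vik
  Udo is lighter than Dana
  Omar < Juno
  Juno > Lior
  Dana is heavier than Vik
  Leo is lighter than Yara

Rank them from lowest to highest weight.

Ava < Lior < Leo < Omar < Chen < Zane < Juno < Nora < Vik < Yara < Udo < Dana

Each adjacent pair is fixed by a given relation: Ava < Lior; Lior < Leo; Leo < Omar; Omar < Chen; Chen < Zane; Zane < Juno; Juno < Nora; Nora < Vik; Vik < Yara; Yara < Udo; Udo < Dana. Chaining them end to end gives the full order.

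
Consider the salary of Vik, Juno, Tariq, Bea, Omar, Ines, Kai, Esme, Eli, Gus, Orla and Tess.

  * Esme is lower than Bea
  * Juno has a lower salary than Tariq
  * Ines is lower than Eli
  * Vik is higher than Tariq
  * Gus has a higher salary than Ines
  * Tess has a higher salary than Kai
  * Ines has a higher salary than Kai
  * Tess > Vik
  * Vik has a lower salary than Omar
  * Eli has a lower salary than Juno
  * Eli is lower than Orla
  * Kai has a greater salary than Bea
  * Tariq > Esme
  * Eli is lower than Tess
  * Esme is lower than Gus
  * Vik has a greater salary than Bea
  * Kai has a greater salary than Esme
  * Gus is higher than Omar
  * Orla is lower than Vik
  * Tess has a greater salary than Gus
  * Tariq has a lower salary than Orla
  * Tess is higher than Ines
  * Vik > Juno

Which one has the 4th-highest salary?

Vik

Piecing the relations together gives one ordering: Esme < Bea < Kai < Ines < Eli < Juno < Tariq < Orla < Vik < Omar < Gus < Tess.
Counting 4 from the largest end gives Vik.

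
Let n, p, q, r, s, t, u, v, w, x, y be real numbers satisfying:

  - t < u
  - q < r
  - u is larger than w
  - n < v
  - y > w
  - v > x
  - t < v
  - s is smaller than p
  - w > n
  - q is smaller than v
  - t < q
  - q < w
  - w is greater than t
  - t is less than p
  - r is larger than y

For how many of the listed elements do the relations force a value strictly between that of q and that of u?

The relations place q below u. An element lies strictly between them when it is forced above q and also forced below u.
Above q: {w, y, v, r}. Below u: {t, n, w}.
Intersection: {w} — 1.

1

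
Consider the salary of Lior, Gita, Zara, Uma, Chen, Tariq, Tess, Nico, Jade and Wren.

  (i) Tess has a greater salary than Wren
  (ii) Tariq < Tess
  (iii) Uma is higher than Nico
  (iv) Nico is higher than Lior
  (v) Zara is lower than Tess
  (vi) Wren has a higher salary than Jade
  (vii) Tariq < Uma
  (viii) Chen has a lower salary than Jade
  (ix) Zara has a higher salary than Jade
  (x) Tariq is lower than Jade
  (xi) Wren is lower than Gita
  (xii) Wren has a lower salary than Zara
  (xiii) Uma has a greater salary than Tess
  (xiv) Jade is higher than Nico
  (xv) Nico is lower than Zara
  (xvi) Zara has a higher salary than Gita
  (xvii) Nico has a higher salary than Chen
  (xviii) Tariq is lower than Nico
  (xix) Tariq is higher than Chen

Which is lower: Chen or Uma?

Chen < Tariq < Nico < Jade < Wren < Gita < Zara < Tess < Uma, by transitivity through Tariq, Nico, Jade, Wren, Gita, Zara, Tess.
So Chen < Uma; Chen is the lower of the two.

Chen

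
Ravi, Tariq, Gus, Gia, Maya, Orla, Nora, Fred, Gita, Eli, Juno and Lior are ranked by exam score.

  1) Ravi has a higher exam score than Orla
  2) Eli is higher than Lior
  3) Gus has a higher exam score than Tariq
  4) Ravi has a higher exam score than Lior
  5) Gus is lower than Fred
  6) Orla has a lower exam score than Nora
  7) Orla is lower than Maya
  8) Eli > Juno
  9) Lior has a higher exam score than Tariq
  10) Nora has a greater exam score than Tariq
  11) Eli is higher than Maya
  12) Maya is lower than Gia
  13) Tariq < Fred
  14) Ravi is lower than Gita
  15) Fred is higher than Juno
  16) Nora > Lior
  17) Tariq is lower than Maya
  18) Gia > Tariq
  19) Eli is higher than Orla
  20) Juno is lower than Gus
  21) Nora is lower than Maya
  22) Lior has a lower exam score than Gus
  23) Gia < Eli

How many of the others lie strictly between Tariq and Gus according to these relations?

1

The relations place Tariq below Gus. An element lies strictly between them when it is forced above Tariq and also forced below Gus.
Above Tariq: {Lior, Nora, Ravi, Fred, Gita, Maya, Gia, Eli}. Below Gus: {Juno, Lior}.
Intersection: {Lior} — 1.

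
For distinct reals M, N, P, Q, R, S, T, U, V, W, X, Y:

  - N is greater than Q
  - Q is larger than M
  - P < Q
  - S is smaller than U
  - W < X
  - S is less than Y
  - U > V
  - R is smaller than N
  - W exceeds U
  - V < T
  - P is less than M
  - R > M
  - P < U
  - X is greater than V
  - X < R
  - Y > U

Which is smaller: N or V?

V

V < U and U < W give V < W.
Then W < X extends the chain to X.
With X < R: V < U < W < X < R.
With R < N: V < U < W < X < R < N.
So V < N; V is the smaller of the two.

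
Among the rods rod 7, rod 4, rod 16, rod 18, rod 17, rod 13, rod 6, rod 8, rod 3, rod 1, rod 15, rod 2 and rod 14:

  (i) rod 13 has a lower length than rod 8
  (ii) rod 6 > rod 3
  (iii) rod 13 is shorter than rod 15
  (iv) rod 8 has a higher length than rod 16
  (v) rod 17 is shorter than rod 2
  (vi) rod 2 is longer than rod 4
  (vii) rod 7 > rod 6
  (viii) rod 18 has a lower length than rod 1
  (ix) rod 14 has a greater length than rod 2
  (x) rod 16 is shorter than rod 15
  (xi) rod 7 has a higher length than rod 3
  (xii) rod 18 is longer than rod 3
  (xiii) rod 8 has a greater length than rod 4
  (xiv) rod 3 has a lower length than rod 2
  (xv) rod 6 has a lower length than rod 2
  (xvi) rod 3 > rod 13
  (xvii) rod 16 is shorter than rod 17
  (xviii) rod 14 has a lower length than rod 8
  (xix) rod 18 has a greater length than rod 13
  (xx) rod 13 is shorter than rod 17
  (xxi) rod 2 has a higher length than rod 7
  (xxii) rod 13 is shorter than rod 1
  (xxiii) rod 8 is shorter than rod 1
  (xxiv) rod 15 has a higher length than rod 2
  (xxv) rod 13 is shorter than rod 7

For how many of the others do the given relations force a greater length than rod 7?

From rod 7 the given relations immediately reach rod 2.
From those, rod 15, rod 14 — 3 in total.
From those, rod 8 — 4 in total.
From those, rod 1 — 5 in total.
Nothing else is reachable above rod 7; 5 in all.

5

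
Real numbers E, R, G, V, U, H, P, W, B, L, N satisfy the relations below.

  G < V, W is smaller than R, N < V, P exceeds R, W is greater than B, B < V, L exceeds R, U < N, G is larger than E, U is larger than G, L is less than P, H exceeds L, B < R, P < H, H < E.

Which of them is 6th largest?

H

The consecutive relations fix a unique order: B < W < R < L < P < H < E < G < U < N < V.
The 6th largest is H.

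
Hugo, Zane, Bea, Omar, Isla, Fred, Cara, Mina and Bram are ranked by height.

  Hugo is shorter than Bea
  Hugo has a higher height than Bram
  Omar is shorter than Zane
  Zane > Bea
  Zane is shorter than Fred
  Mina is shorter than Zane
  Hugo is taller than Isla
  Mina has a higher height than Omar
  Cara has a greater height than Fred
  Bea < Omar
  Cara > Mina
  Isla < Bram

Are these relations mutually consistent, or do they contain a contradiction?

Every relation is compatible with Isla < Bram < Hugo < Bea < Omar < Mina < Zane < Fred < Cara; the set is consistent.

consistent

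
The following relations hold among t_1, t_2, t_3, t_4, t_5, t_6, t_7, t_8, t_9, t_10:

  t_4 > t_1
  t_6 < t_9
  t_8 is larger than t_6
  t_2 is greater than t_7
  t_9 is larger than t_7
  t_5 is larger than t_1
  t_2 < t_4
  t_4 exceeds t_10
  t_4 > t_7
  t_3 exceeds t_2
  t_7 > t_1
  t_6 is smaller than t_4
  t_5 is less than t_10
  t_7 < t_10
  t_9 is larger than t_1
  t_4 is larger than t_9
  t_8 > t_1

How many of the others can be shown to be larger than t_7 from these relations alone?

From t_7 the given relations immediately reach t_9, t_2, t_10, t_4.
From those, t_3 — 5 in total.
Nothing else is reachable above t_7; 5 in all.

5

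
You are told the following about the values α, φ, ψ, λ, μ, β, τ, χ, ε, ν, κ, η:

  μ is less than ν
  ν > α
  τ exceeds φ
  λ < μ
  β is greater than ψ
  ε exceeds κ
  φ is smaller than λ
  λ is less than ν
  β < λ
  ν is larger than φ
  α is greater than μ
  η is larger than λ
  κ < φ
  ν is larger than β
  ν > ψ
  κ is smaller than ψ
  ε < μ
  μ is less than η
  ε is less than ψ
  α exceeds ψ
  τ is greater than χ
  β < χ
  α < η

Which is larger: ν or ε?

ν

Following the relations from ε: ε < ψ < β < λ < μ < ν.
So ε < ν; ν is the larger of the two.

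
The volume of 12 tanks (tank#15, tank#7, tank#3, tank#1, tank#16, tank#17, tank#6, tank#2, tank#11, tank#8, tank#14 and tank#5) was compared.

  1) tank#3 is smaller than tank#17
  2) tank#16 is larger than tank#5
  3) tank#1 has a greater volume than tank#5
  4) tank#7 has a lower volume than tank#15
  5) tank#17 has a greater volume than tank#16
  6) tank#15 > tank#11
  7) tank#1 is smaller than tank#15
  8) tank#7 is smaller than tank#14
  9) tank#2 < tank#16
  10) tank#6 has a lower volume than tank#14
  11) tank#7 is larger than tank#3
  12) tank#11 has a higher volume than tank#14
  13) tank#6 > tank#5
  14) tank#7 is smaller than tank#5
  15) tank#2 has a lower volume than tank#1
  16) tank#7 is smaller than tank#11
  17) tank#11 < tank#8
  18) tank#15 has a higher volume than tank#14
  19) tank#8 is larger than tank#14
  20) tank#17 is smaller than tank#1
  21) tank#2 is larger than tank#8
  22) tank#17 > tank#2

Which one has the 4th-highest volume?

Piecing the relations together gives one ordering: tank#3 < tank#7 < tank#5 < tank#6 < tank#14 < tank#11 < tank#8 < tank#2 < tank#16 < tank#17 < tank#1 < tank#15.
The 4th largest is tank#16.

tank#16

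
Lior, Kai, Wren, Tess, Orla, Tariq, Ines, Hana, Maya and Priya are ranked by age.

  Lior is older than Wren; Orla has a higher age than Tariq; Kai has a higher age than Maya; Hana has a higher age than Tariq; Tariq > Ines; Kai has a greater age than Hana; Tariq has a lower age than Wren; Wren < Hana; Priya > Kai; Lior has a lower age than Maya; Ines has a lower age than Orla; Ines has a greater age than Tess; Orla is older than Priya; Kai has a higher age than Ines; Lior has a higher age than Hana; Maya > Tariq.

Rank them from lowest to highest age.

Tess < Ines < Tariq < Wren < Hana < Lior < Maya < Kai < Priya < Orla

Each adjacent pair is fixed by a given relation: Tess < Ines; Ines < Tariq; Tariq < Wren; Wren < Hana; Hana < Lior; Lior < Maya; Maya < Kai; Kai < Priya; Priya < Orla. Chaining them end to end gives the full order.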